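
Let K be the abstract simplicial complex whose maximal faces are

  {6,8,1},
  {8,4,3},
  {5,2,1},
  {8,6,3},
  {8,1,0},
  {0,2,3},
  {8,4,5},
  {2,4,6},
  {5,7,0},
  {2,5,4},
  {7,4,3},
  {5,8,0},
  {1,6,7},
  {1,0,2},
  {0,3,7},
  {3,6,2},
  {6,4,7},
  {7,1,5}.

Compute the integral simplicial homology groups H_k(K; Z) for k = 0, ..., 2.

H_0 ≅ Z,  H_1 ≅ Z ⊕ Z/2,  H_2 = 0.

Order the vertices as 0 < 1 < 2 < 3 < 4 < 5 < 6 < 7 < 8. Listing each simplex with vertices in this order, K has dimension 2 with simplices:

  0-simplices (9): [0], [1], [2], [3], [4], [5], [6], [7], [8]
  1-simplices (27): (27 of them)
  2-simplices (18): [0,1,2], [0,1,8], [0,2,3], [0,3,7], [0,5,7], [0,5,8], [1,2,5], [1,5,7], [1,6,7], [1,6,8], [2,3,6], [2,4,5], [2,4,6], [3,4,7], [3,4,8], [3,6,8], [4,5,8], [4,6,7]

giving chain groups C_0 ≅ Z^9, C_1 ≅ Z^27, C_2 ≅ Z^18.

∂_1: C_1 → C_0 is given by ∂[p,q] = [q] − [p]. For instance
  ∂[6,8] = [8] − [6].
As a 9×27 matrix over Z this has rank 8, with invariant factors (1,1,1,1,1,1,1,1).

The boundary map ∂_2: C_2 → C_1 maps a triangle to the signed sum of its edges. For instance
  ∂[4,5,8] = [5,8] − [4,8] + [4,5],
  ∂[0,3,7] = [3,7] − [0,7] + [0,3].
As a 27×18 matrix over Z this has rank 18, with invariant factors (1,1,1,1,1,1,1,1,1,1,1,1,1,1,1,1,1,2).

From H_k ≅ ker(∂_k) / im(∂_{k+1}) we obtain:

  H_0: rank C_0 − rank ∂_1 = 9 − 8 = 1, and the invariant factors of ∂_1 are all 1, so H_0 ≅ Z.
  H_1: rank ker ∂_1 − rank ∂_2 = (27 − 8) − 18 = 1, and ∂_2 has invariant factor 2 > 1, so H_1 ≅ Z ⊕ Z/2.
  H_2: rank ker ∂_2 − rank ∂_3 = (18 − 18) − 0 = 0, and there is no ∂_3, so H_2 ≅ 0.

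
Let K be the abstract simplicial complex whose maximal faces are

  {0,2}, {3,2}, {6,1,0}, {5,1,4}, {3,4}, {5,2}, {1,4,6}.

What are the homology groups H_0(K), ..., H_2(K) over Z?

We work with the vertex ordering 0 < 1 < 2 < 3 < 4 < 5 < 6. The simplices of K, each written with vertices in increasing order, are:

  0-simplices (7): [0], [1], [2], [3], [4], [5], [6]
  1-simplices (11): [0,1], [0,2], [0,6], [1,4], [1,5], [1,6], [2,3], [2,5], [3,4], [4,5], [4,6]
  2-simplices (3): [0,1,6], [1,4,5], [1,4,6]

so the chain groups are C_0 ≅ Z^7, C_1 ≅ Z^11, C_2 ≅ Z^3.

The boundary map ∂_1: C_1 → C_0 sends each edge [p,q] (with p < q) to q − p. For instance
  ∂[1,4] = [4] − [1].
The 7×11 boundary matrix has rank 6 and Smith normal form diag(1,1,1,1,1,1).

Boundary ∂_2: C_2 → C_1 sends each 2-simplex [p,q,r] to [q,r] − [p,r] + [p,q]. For instance
  ∂[1,4,5] = [4,5] − [1,5] + [1,4],
  ∂[0,1,6] = [1,6] − [0,6] + [0,1].
As a 11×3 matrix over Z this has rank 3, with invariant factors (1,1,1).

Reading off H_k = ker ∂_k / im ∂_{k+1}:

  H_0: rank C_0 − rank ∂_1 = 7 − 6 = 1, and the invariant factors of ∂_1 are all 1, so H_0 = Z.
  H_1: rank ker ∂_1 − rank ∂_2 = (11 − 6) − 3 = 2, and the invariant factors of ∂_2 are all 1, so H_1 = Z^2.
  H_2: rank ker ∂_2 − rank ∂_3 = (3 − 3) − 0 = 0, and there is no ∂_3, so H_2 = 0.

H_0 ≅ Z,  H_1 ≅ Z^2,  H_2 = 0.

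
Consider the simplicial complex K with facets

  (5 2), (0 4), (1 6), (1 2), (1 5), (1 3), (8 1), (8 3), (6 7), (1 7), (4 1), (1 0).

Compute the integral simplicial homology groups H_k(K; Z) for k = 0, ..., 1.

H_0 = Z,  H_1 = Z^4.

Fix the vertex order 0 < 1 < 2 < 3 < 4 < 5 < 6 < 7 < 8 and write every simplex with vertices in increasing order. Then dim K = 1 and the simplices of K are:

  0-simplices (9): [0], [1], [2], [3], [4], [5], [6], [7], [8]
  1-simplices (12): [0,1], [0,4], [1,2], [1,3], [1,4], [1,5], [1,6], [1,7], [1,8], [2,5], [3,8], [6,7]

giving chain groups C_0 ≅ Z^9, C_1 ≅ Z^12.

Boundary ∂_1: C_1 → C_0 sends each edge [p,q] (with p < q) to q − p. For instance
  ∂[1,3] = [3] − [1].
The 9×12 boundary matrix has rank 8 and Smith normal form diag(1,1,1,1,1,1,1,1).

Now H_k = ker ∂_k / im ∂_{k+1}, so:

  H_0: rank C_0 − rank ∂_1 = 9 − 8 = 1, and the invariant factors of ∂_1 are all 1, so H_0 ≅ Z.
  H_1: rank ker ∂_1 − rank ∂_2 = (12 − 8) − 0 = 4, and there is no ∂_2, so H_1 ≅ Z^4.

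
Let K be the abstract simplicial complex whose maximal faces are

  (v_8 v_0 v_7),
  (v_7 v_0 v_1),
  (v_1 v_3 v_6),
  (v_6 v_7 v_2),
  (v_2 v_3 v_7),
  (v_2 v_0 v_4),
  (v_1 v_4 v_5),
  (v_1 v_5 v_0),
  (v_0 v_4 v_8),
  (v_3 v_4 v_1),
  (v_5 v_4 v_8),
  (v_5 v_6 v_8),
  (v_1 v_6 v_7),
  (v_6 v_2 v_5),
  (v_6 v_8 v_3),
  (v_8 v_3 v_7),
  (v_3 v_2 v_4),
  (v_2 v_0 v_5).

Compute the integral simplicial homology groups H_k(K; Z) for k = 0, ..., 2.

H_0 ≅ Z,  H_1 ≅ Z ⊕ Z/2,  H_2 = 0.

We work with the vertex ordering v_0 < v_1 < v_2 < v_3 < v_4 < v_5 < v_6 < v_7 < v_8. The simplices of K, each written with vertices in increasing order, are:

  0-simplices (9): [v_0], [v_1], [v_2], [v_3], [v_4], [v_5], [v_6], [v_7], [v_8]
  1-simplices (27): (27 of them)
  2-simplices (18): (18 of them)

so the chain groups are C_0 ≅ Z^9, C_1 ≅ Z^27, C_2 ≅ Z^18.

The boundary map ∂_1: C_1 → C_0 maps an edge to its endpoints' difference, ∂[p,q] = q − p. For instance
  ∂[v_1,v_3] = [v_3] − [v_1].
The resulting 9×27 matrix has rank 8, and its Smith normal form has invariant factors (1,1,1,1,1,1,1,1).

Boundary ∂_2: C_2 → C_1 sends each 2-simplex [p,q,r] to [q,r] − [p,r] + [p,q]. For instance
  ∂[v_0,v_1,v_7] = [v_1,v_7] − [v_0,v_7] + [v_0,v_1],
  ∂[v_1,v_3,v_6] = [v_3,v_6] − [v_1,v_6] + [v_1,v_3].
This gives a 27×18 integer matrix of rank 18; reducing to Smith normal form yields diagonal entries (1,1,1,1,1,1,1,1,1,1,1,1,1,1,1,1,1,2).

From H_k ≅ ker(∂_k) / im(∂_{k+1}) we obtain:

  H_0: rank C_0 − rank ∂_1 = 9 − 8 = 1, and the invariant factors of ∂_1 are all 1, so H_0 = Z.
  H_1: rank ker ∂_1 − rank ∂_2 = (27 − 8) − 18 = 1, and ∂_2 has invariant factor 2 > 1, so H_1 = Z ⊕ Z/2.
  H_2: rank ker ∂_2 − rank ∂_3 = (18 − 18) − 0 = 0, and there is no ∂_3, so H_2 = 0.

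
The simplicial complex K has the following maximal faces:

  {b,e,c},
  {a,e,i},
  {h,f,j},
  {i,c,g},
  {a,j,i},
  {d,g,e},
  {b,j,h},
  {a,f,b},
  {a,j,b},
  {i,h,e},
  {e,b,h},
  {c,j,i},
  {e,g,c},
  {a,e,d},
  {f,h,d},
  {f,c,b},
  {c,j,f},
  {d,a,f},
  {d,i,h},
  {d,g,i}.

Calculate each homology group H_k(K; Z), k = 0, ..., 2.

Fix the vertex order a < b < c < d < e < f < g < h < i < j and write every simplex with vertices in increasing order. Then dim K = 2 and the simplices of K are:

  0-simplices (10): a, b, c, d, e, f, g, h, i, j
  1-simplices (30): ab, ad, ae, af, ai, aj, bc, be, bf, bh, bj, ce, cf, cg, ci, cj, de, df, dg, dh, di, eg, eh, ei, fh, fj, gi, hi, hj, ij
  2-simplices (20): abf, abj, ade, adf, aei, aij, bce, bcf, beh, bhj, ceg, cfj, cgi, cij, deg, dfh, dgi, dhi, ehi, fhj

giving chain groups C_0 ≅ Z^10, C_1 ≅ Z^30, C_2 ≅ Z^20.

The boundary map ∂_1: C_1 → C_0 maps an edge to its endpoints' difference, ∂[p,q] = q − p.
The 10×30 boundary matrix has rank 9 and Smith normal form diag(1,1,1,1,1,1,1,1,1).

Boundary ∂_2: C_2 → C_1 acts by ∂[p,q,r] = [q,r] − [p,r] + [p,q]. For instance
  ∂bhj = hj − bj + bh,
  ∂aei = ei − ai + ae.
The resulting 30×20 matrix has rank 20, and its Smith normal form has invariant factors (1,1,1,1,1,1,1,1,1,1,1,1,1,1,1,1,1,1,1,2).

Reading off H_k = ker ∂_k / im ∂_{k+1}:

  H_0: rank C_0 − rank ∂_1 = 10 − 9 = 1, and the invariant factors of ∂_1 are all 1, so H_0 ≅ Z.
  H_1: rank ker ∂_1 − rank ∂_2 = (30 − 9) − 20 = 1, and ∂_2 has invariant factor 2 > 1, so H_1 ≅ Z ⊕ Z_2.
  H_2: rank ker ∂_2 − rank ∂_3 = (20 − 20) − 0 = 0, and there is no ∂_3, so H_2 ≅ 0.

H_0 ≅ Z,  H_1 ≅ Z ⊕ Z_2,  H_2 = 0.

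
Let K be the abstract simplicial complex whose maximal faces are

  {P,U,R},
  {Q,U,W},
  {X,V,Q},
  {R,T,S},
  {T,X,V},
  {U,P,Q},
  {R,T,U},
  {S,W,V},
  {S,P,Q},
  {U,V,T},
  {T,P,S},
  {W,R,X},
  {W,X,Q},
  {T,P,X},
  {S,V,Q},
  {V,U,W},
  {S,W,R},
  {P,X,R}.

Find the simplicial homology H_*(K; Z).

Take the total order P < Q < R < S < T < U < V < W < X on the vertex set. Then K (dimension 2) consists of the simplices:

  0-simplices (9): P, Q, R, S, T, U, V, W, X
  1-simplices (27): PQ, PR, PS, PT, PU, PX, QS, QU, QV, QW, QX, RS, RT, RU, RW, RX, ST, SV, SW, TU, TV, TX, UV, UW, VW, VX, WX
  2-simplices (18): PQS, PQU, PRU, PRX, PST, PTX, QSV, QUW, QVX, QWX, RST, RSW, RTU, RWX, SVW, TUV, TVX, UVW

giving chain groups C_0 ≅ Z^9, C_1 ≅ Z^27, C_2 ≅ Z^18.

∂_1: C_1 → C_0 sends each edge [p,q] (with p < q) to q − p.
This gives a 9×27 integer matrix of rank 8; reducing to Smith normal form yields diagonal entries (1,1,1,1,1,1,1,1).

The boundary map ∂_2: C_2 → C_1 acts by ∂[p,q,r] = [q,r] − [p,r] + [p,q]. For instance
  ∂QUW = UW − QW + QU,
  ∂PQS = QS − PS + PQ.
The 27×18 boundary matrix has rank 18 and Smith normal form diag(1,1,1,1,1,1,1,1,1,1,1,1,1,1,1,1,1,2).

Reading off H_k = ker ∂_k / im ∂_{k+1}:

  H_0: rank C_0 − rank ∂_1 = 9 − 8 = 1, and the invariant factors of ∂_1 are all 1, so H_0 ≅ Z.
  H_1: rank ker ∂_1 − rank ∂_2 = (27 − 8) − 18 = 1, and ∂_2 has invariant factor 2 > 1, so H_1 ≅ Z ⊕ Z/2Z.
  H_2: rank ker ∂_2 − rank ∂_3 = (18 − 18) − 0 = 0, and there is no ∂_3, so H_2 ≅ 0.

As a check, the Euler characteristic is 9 − 27 + 18 = 0, which agrees with 1 − 1 + 0 = 0.

H_0 = Z,  H_1 = Z ⊕ Z/2Z,  H_2 = 0.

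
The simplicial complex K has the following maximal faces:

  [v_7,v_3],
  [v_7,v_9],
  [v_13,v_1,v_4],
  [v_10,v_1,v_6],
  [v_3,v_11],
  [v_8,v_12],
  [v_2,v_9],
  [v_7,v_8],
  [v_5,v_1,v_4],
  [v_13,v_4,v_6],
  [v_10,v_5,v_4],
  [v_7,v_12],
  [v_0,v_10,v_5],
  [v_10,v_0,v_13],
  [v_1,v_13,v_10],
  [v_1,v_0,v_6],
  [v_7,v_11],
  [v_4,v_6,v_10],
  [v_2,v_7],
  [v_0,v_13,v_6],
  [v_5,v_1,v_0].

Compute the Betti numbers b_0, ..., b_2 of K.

Fix the vertex order v_0 < v_1 < v_2 < v_3 < v_4 < v_5 < v_6 < v_7 < v_8 < v_9 < v_10 < v_11 < v_12 < v_13 and write every simplex with vertices in increasing order. Then dim K = 2 and the simplices of K are:

  0-simplices (14): [v_0], [v_1], [v_2], [v_3], [v_4], [v_5], [v_6], [v_7], [v_8], [v_9], [v_10], [v_11], [v_12], [v_13]
  1-simplices (27): (27 of them)
  2-simplices (12): (12 of them)

Hence C_0 ≅ Z^14, C_1 ≅ Z^27, C_2 ≅ Z^12.

The boundary map ∂_1: C_1 → C_0 is given by ∂[p,q] = [q] − [p]. For instance
  ∂[v_8,v_12] = [v_12] − [v_8].
The resulting 14×27 matrix has rank 12, and its Smith normal form has invariant factors (1,1,1,1,1,1,1,1,1,1,1,1).

Boundary ∂_2: C_2 → C_1 acts by ∂[p,q,r] = [q,r] − [p,r] + [p,q]. For instance
  ∂[v_1,v_10,v_13] = [v_10,v_13] − [v_1,v_13] + [v_1,v_10],
  ∂[v_1,v_4,v_13] = [v_4,v_13] − [v_1,v_13] + [v_1,v_4].
The resulting 27×12 matrix has rank 12, and its Smith normal form has invariant factors (1,1,1,1,1,1,1,1,1,1,1,2).

Now H_k = ker ∂_k / im ∂_{k+1}, so:

  H_0: rank C_0 − rank ∂_1 = 14 − 12 = 2, and the invariant factors of ∂_1 are all 1, so H_0 = Z^2.
  H_1: rank ker ∂_1 − rank ∂_2 = (27 − 12) − 12 = 3, and ∂_2 has invariant factor 2 > 1, so H_1 = Z^3 ⊕ Z/2Z.
  H_2: rank ker ∂_2 − rank ∂_3 = (12 − 12) − 0 = 0, and there is no ∂_3, so H_2 = 0.

Hence the Betti numbers are b_0 = 2, b_1 = 3, b_2 = 0.

b_0 = 2, b_1 = 3, b_2 = 0.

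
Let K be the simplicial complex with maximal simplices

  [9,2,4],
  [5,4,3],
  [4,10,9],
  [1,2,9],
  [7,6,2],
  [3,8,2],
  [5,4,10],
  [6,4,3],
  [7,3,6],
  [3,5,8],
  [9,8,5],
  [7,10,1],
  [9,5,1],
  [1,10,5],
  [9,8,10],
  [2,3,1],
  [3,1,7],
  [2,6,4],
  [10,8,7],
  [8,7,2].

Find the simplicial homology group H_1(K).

H_1 ≅ Z ⊕ Z/2.

We work with the vertex ordering 1 < 2 < 3 < 4 < 5 < 6 < 7 < 8 < 9 < 10. The simplices of K, each written with vertices in increasing order, are:

  0-simplices (10): [1], [2], [3], [4], [5], [6], [7], [8], [9], [10]
  1-simplices (30): (30 of them)
  2-simplices (20): (20 of them)

Hence C_0 ≅ Z^10, C_1 ≅ Z^30, C_2 ≅ Z^20.

The boundary map ∂_1: C_1 → C_0 is given by ∂[p,q] = [q] − [p]. For instance
  ∂[1,2] = [2] − [1].
The resulting 10×30 matrix has rank 9, and its Smith normal form has invariant factors (1,1,1,1,1,1,1,1,1).

∂_2: C_2 → C_1 acts by ∂[p,q,r] = [q,r] − [p,r] + [p,q]. For instance
  ∂[7,8,10] = [8,10] − [7,10] + [7,8],
  ∂[3,5,8] = [5,8] − [3,8] + [3,5].
The 30×20 boundary matrix has rank 20 and Smith normal form diag(1,1,1,1,1,1,1,1,1,1,1,1,1,1,1,1,1,1,1,2).

Computing H_k = (kernel of ∂_k) / (image of ∂_{k+1}):

  H_1: rank ker ∂_1 − rank ∂_2 = (30 − 9) − 20 = 1, and ∂_2 has invariant factor 2 > 1, so H_1 ≅ Z ⊕ Z/2.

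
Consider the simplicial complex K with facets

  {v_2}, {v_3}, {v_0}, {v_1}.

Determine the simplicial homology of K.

H_0 ≅ Z^4.

Order the vertices as v_0 < v_1 < v_2 < v_3. Listing each simplex with vertices in this order, K has dimension 0 with simplices:

  0-simplices (4): [v_0], [v_1], [v_2], [v_3]

giving chain groups C_0 ≅ Z^4.

Computing H_k = (kernel of ∂_k) / (image of ∂_{k+1}):

  H_0: rank C_0 − rank ∂_1 = 4 − 0 = 4, and there is no ∂_1, so H_0 ≅ Z^4.

(K is a triangulation of a set of 4 points.)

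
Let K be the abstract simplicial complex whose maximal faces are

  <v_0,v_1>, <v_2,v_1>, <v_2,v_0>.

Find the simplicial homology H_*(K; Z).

K has 3 vertices, 3 edges.
rank ∂_0 = 0, rank ∂_1 = 2 ⇒ b_0 = 3 − 0 − 2 = 1; all invariant factors of ∂_1 are 1 so no torsion. So H_0 = Z.
rank ∂_1 = 2, rank ∂_2 = 0 ⇒ b_1 = 3 − 2 − 0 = 1. So H_1 = Z.

H_0 = Z,  H_1 = Z.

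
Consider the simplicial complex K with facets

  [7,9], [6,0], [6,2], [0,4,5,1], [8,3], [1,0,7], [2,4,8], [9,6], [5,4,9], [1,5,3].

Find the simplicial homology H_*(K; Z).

H_0 ≅ Z,  H_1 ≅ Z^4,  H_2 = 0,  H_3 = 0.

Fix the vertex order 0 < 1 < 2 < 3 < 4 < 5 < 6 < 7 < 8 < 9 and write every simplex with vertices in increasing order. Then dim K = 3 and the simplices of K are:

  0-simplices (10): [0], [1], [2], [3], [4], [5], [6], [7], [8], [9]
  1-simplices (20): [0,1], [0,4], [0,5], [0,6], [0,7], [1,3], [1,4], [1,5], [1,7], [2,4], [2,6], [2,8], [3,5], [3,8], [4,5], [4,8], [4,9], [5,9], [6,9], [7,9]
  2-simplices (8): [0,1,4], [0,1,5], [0,1,7], [0,4,5], [1,3,5], [1,4,5], [2,4,8], [4,5,9]
  3-simplices (1): [0,1,4,5]

giving chain groups C_0 ≅ Z^10, C_1 ≅ Z^20, C_2 ≅ Z^8, C_3 ≅ Z^1.

∂_1: C_1 → C_0 maps an edge to its endpoints' difference, ∂[p,q] = q − p. For instance
  ∂[1,7] = [7] − [1].
As a 10×20 matrix over Z this has rank 9, with invariant factors (1,1,1,1,1,1,1,1,1).

The boundary map ∂_2: C_2 → C_1 acts by ∂[p,q,r] = [q,r] − [p,r] + [p,q]. For instance
  ∂[0,1,4] = [1,4] − [0,4] + [0,1],
  ∂[2,4,8] = [4,8] − [2,8] + [2,4].
As a 20×8 matrix over Z this has rank 7, with invariant factors (1,1,1,1,1,1,1).

Boundary ∂_3: C_3 → C_2 sends each 3-simplex σ to the alternating sum Σ_i (−1)^i (σ with its i-th vertex removed). For instance
  ∂[0,1,4,5] = [1,4,5] − [0,4,5] + [0,1,5] − [0,1,4].
The 8×1 boundary matrix has rank 1 and Smith normal form diag(1).

Now H_k = ker ∂_k / im ∂_{k+1}, so:

  H_0: rank C_0 − rank ∂_1 = 10 − 9 = 1, and the invariant factors of ∂_1 are all 1, so H_0 = Z.
  H_1: rank ker ∂_1 − rank ∂_2 = (20 − 9) − 7 = 4, and the invariant factors of ∂_2 are all 1, so H_1 = Z^4.
  H_2: rank ker ∂_2 − rank ∂_3 = (8 − 7) − 1 = 0, and the invariant factors of ∂_3 are all 1, so H_2 = 0.
  H_3: rank ker ∂_3 − rank ∂_4 = (1 − 1) − 0 = 0, and there is no ∂_4, so H_3 = 0.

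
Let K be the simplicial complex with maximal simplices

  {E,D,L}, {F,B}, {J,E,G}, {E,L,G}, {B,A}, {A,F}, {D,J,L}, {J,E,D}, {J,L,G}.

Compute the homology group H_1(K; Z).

Order the vertices as A < B < D < E < F < G < J < L. Listing each simplex with vertices in this order, K has dimension 2 with simplices:

  0-simplices (8): A, B, D, E, F, G, J, L
  1-simplices (12): AB, AF, BF, DE, DJ, DL, EG, EJ, EL, GJ, GL, JL
  2-simplices (6): DEJ, DEL, DJL, EGJ, EGL, GJL

Hence C_0 ≅ Z^8, C_1 ≅ Z^12, C_2 ≅ Z^6.

Boundary ∂_1: C_1 → C_0 sends each edge [p,q] (with p < q) to q − p. For instance
  ∂JL = L − J.
The 8×12 boundary matrix has rank 6 and Smith normal form diag(1,1,1,1,1,1).

The boundary map ∂_2: C_2 → C_1 maps a triangle to the signed sum of its edges. For instance
  ∂DEL = EL − DL + DE,
  ∂EGJ = GJ − EJ + EG.
This gives a 12×6 integer matrix of rank 5; reducing to Smith normal form yields diagonal entries (1,1,1,1,1).

From H_k ≅ ker(∂_k) / im(∂_{k+1}) we obtain:

  H_1: rank ker ∂_1 − rank ∂_2 = (12 − 6) − 5 = 1, and the invariant factors of ∂_2 are all 1, so H_1 = Z.

H_1 = Z.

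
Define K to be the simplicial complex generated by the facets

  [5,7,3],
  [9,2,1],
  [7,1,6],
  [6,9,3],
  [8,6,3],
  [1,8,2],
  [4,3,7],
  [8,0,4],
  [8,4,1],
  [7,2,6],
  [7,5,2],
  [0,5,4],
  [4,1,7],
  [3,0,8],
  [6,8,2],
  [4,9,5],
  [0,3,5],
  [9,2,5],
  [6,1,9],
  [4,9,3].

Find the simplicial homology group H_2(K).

H_2 ≅ 0.

Take the total order 0 < 1 < 2 < 3 < 4 < 5 < 6 < 7 < 8 < 9 on the vertex set. Then K (dimension 2) consists of the simplices:

  0-simplices (10): [0], [1], [2], [3], [4], [5], [6], [7], [8], [9]
  1-simplices (30): (30 of them)
  2-simplices (20): (20 of them)

giving chain groups C_0 ≅ Z^10, C_1 ≅ Z^30, C_2 ≅ Z^20.

The boundary map ∂_1: C_1 → C_0 is given by ∂[p,q] = [q] − [p]. For instance
  ∂[6,8] = [8] − [6].
The 10×30 boundary matrix has rank 9 and Smith normal form diag(1,1,1,1,1,1,1,1,1).

Boundary ∂_2: C_2 → C_1 sends each 2-simplex [p,q,r] to [q,r] − [p,r] + [p,q]. For instance
  ∂[4,5,9] = [5,9] − [4,9] + [4,5],
  ∂[1,6,7] = [6,7] − [1,7] + [1,6].
The resulting 30×20 matrix has rank 20, and its Smith normal form has invariant factors (1,1,1,1,1,1,1,1,1,1,1,1,1,1,1,1,1,1,1,2).

Now H_k = ker ∂_k / im ∂_{k+1}, so:

  H_2: rank ker ∂_2 − rank ∂_3 = (20 − 20) − 0 = 0, and there is no ∂_3, so H_2 ≅ 0.

(K is a triangulation of the Klein bottle.)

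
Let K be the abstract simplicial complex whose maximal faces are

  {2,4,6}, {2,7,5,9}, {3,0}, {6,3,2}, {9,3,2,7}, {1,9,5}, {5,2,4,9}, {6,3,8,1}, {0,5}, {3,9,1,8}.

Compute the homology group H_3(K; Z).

Order the vertices as 0 < 1 < 2 < 3 < 4 < 5 < 6 < 7 < 8 < 9. Listing each simplex with vertices in this order, K has dimension 3 with simplices:

  0-simplices (10): [0], [1], [2], [3], [4], [5], [6], [7], [8], [9]
  1-simplices (25): (25 of them)
  2-simplices (20): (20 of them)
  3-simplices (5): [1,3,6,8], [1,3,8,9], [2,3,7,9], [2,4,5,9], [2,5,7,9]

giving chain groups C_0 ≅ Z^10, C_1 ≅ Z^25, C_2 ≅ Z^20, C_3 ≅ Z^5.

Boundary ∂_1: C_1 → C_0 maps an edge to its endpoints' difference, ∂[p,q] = q − p.
The resulting 10×25 matrix has rank 9, and its Smith normal form has invariant factors (1,1,1,1,1,1,1,1,1).

The boundary map ∂_2: C_2 → C_1 sends each 2-simplex [p,q,r] to [q,r] − [p,r] + [p,q]. For instance
  ∂[3,7,9] = [7,9] − [3,9] + [3,7],
  ∂[1,3,8] = [3,8] − [1,8] + [1,3].
The resulting 25×20 matrix has rank 15, and its Smith normal form has invariant factors (1,1,1,1,1,1,1,1,1,1,1,1,1,1,1).

Boundary ∂_3: C_3 → C_2 sends each 3-simplex σ to the alternating sum Σ_i (−1)^i (σ with its i-th vertex removed). For instance
  ∂[1,3,6,8] = [3,6,8] − [1,6,8] + [1,3,8] − [1,3,6],
  ∂[2,3,7,9] = [3,7,9] − [2,7,9] + [2,3,9] − [2,3,7].
The 20×5 boundary matrix has rank 5 and Smith normal form diag(1,1,1,1,1).

Computing H_k = (kernel of ∂_k) / (image of ∂_{k+1}):

  H_3: rank ker ∂_3 − rank ∂_4 = (5 − 5) − 0 = 0, and there is no ∂_4, so H_3 = 0.

H_3 = 0.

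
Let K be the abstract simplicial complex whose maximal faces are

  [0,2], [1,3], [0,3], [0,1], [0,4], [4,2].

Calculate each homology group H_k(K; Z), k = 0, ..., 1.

H_0 ≅ Z,  H_1 ≅ Z^2.

Take the total order 0 < 1 < 2 < 3 < 4 on the vertex set. Then K (dimension 1) consists of the simplices:

  0-simplices (5): [0], [1], [2], [3], [4]
  1-simplices (6): [0,1], [0,2], [0,3], [0,4], [1,3], [2,4]

giving chain groups C_0 ≅ Z^5, C_1 ≅ Z^6.

Boundary ∂_1: C_1 → C_0 sends each edge [p,q] (with p < q) to q − p. For instance
  ∂[1,3] = [3] − [1].
The 5×6 boundary matrix has rank 4 and Smith normal form diag(1,1,1,1).

Computing H_k = (kernel of ∂_k) / (image of ∂_{k+1}):

  H_0: rank C_0 − rank ∂_1 = 5 − 4 = 1, and the invariant factors of ∂_1 are all 1, so H_0 ≅ Z.
  H_1: rank ker ∂_1 − rank ∂_2 = (6 − 4) − 0 = 2, and there is no ∂_2, so H_1 ≅ Z^2.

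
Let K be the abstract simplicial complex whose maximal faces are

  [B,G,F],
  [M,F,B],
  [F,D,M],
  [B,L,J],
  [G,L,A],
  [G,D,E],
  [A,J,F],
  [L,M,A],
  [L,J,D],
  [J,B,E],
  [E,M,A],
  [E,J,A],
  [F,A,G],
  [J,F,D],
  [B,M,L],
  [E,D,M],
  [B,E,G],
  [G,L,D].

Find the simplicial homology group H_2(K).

H_2 ≅ Z.

Order the vertices as A < B < D < E < F < G < J < L < M. Listing each simplex with vertices in this order, K has dimension 2 with simplices:

  0-simplices (9): A, B, D, E, F, G, J, L, M
  1-simplices (27): AE, AF, AG, AJ, AL, AM, BE, BF, BG, BJ, BL, BM, DE, DF, DG, DJ, DL, DM, EG, EJ, EM, FG, FJ, FM, GL, JL, LM
  2-simplices (18): AEJ, AEM, AFG, AFJ, AGL, ALM, BEG, BEJ, BFG, BFM, BJL, BLM, DEG, DEM, DFJ, DFM, DGL, DJL

giving chain groups C_0 ≅ Z^9, C_1 ≅ Z^27, C_2 ≅ Z^18.

The boundary map ∂_1: C_1 → C_0 sends each edge [p,q] (with p < q) to q − p. For instance
  ∂EJ = J − E.
The 9×27 boundary matrix has rank 8 and Smith normal form diag(1,1,1,1,1,1,1,1).

Boundary ∂_2: C_2 → C_1 acts by ∂[p,q,r] = [q,r] − [p,r] + [p,q]. For instance
  ∂DEG = EG − DG + DE,
  ∂AEM = EM − AM + AE.
This gives a 27×18 integer matrix of rank 17; reducing to Smith normal form yields diagonal entries (1,1,1,1,1,1,1,1,1,1,1,1,1,1,1,1,1).

Now H_k = ker ∂_k / im ∂_{k+1}, so:

  H_2: rank ker ∂_2 − rank ∂_3 = (18 − 17) − 0 = 1, and there is no ∂_3, so H_2 = Z.

(K is a triangulation of the torus T^2.)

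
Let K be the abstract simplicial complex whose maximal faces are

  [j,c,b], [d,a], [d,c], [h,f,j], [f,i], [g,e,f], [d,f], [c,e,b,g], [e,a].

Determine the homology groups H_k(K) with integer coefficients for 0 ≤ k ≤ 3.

Fix the vertex order a < b < c < d < e < f < g < h < i < j and write every simplex with vertices in increasing order. Then dim K = 3 and the simplices of K are:

  0-simplices (10): a, b, c, d, e, f, g, h, i, j
  1-simplices (18): ad, ae, bc, be, bg, bj, cd, ce, cg, cj, df, ef, eg, fg, fh, fi, fj, hj
  2-simplices (7): bce, bcg, bcj, beg, ceg, efg, fhj
  3-simplices (1): bceg

giving chain groups C_0 ≅ Z^10, C_1 ≅ Z^18, C_2 ≅ Z^7, C_3 ≅ Z^1.

∂_1: C_1 → C_0 sends each edge [p,q] (with p < q) to q − p. For instance
  ∂ef = f − e.
The resulting 10×18 matrix has rank 9, and its Smith normal form has invariant factors (1,1,1,1,1,1,1,1,1).

∂_2: C_2 → C_1 acts by ∂[p,q,r] = [q,r] − [p,r] + [p,q]. For instance
  ∂bcg = cg − bg + bc,
  ∂beg = eg − bg + be.
As a 18×7 matrix over Z this has rank 6, with invariant factors (1,1,1,1,1,1).

∂_3: C_3 → C_2 sends each 3-simplex σ to the alternating sum Σ_i (−1)^i (σ with its i-th vertex removed). For instance
  ∂bceg = ceg − beg + bcg − bce.
As a 7×1 matrix over Z this has rank 1, with invariant factors (1).

Reading off H_k = ker ∂_k / im ∂_{k+1}:

  H_0: rank C_0 − rank ∂_1 = 10 − 9 = 1, and the invariant factors of ∂_1 are all 1, so H_0 ≅ Z.
  H_1: rank ker ∂_1 − rank ∂_2 = (18 − 9) − 6 = 3, and the invariant factors of ∂_2 are all 1, so H_1 ≅ Z^3.
  H_2: rank ker ∂_2 − rank ∂_3 = (7 − 6) − 1 = 0, and the invariant factors of ∂_3 are all 1, so H_2 ≅ 0.
  H_3: rank ker ∂_3 − rank ∂_4 = (1 − 1) − 0 = 0, and there is no ∂_4, so H_3 ≅ 0.

As a check, the Euler characteristic is 10 − 18 + 7 − 1 = -2, which agrees with 1 − 3 + 0 − 0 = -2.

H_0 ≅ Z,  H_1 ≅ Z^3,  H_2 = 0,  H_3 = 0.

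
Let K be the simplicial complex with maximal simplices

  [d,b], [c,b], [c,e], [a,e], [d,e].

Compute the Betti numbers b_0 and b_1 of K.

b_0 = 1, b_1 = 1.

Order the vertices as a < b < c < d < e. Listing each simplex with vertices in this order, K has dimension 1 with simplices:

  0-simplices (5): a, b, c, d, e
  1-simplices (5): ae, bc, bd, ce, de

Hence C_0 ≅ Z^5, C_1 ≅ Z^5.

The boundary map ∂_1: C_1 → C_0 maps an edge to its endpoints' difference, ∂[p,q] = q − p. For instance
  ∂ce = e − c.
The resulting 5×5 matrix has rank 4, and its Smith normal form has invariant factors (1,1,1,1).

Computing H_k = (kernel of ∂_k) / (image of ∂_{k+1}):

  H_0: rank C_0 − rank ∂_1 = 5 − 4 = 1, and the invariant factors of ∂_1 are all 1, so H_0 = Z.
  H_1: rank ker ∂_1 − rank ∂_2 = (5 − 4) − 0 = 1, and there is no ∂_2, so H_1 = Z.

Hence the Betti numbers are b_0 = 1, b_1 = 1.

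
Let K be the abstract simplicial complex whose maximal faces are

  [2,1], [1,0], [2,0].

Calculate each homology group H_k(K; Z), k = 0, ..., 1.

H_0 ≅ Z,  H_1 ≅ Z.

Fix the vertex order 0 < 1 < 2 and write every simplex with vertices in increasing order. Then dim K = 1 and the simplices of K are:

  0-simplices (3): [0], [1], [2]
  1-simplices (3): [0,1], [0,2], [1,2]

Hence C_0 ≅ Z^3, C_1 ≅ Z^3.

Boundary ∂_1: C_1 → C_0 maps an edge to its endpoints' difference, ∂[p,q] = q − p. For instance
  ∂[0,1] = [1] − [0].
As a 3×3 matrix over Z this has rank 2, with invariant factors (1,1).

Computing H_k = (kernel of ∂_k) / (image of ∂_{k+1}):

  H_0: rank C_0 − rank ∂_1 = 3 − 2 = 1, and the invariant factors of ∂_1 are all 1, so H_0 = Z.
  H_1: rank ker ∂_1 − rank ∂_2 = (3 − 2) − 0 = 1, and there is no ∂_2, so H_1 = Z.

(K is a triangulation of the circle S^1.)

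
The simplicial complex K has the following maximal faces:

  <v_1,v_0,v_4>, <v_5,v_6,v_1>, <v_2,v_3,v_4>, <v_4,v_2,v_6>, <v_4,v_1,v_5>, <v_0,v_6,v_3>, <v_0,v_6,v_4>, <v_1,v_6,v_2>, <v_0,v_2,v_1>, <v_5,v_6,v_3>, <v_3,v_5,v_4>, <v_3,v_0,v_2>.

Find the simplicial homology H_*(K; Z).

K has 7 vertices, 18 edges, 12 triangles.
rank ∂_0 = 0, rank ∂_1 = 6 ⇒ b_0 = 7 − 0 − 6 = 1; all invariant factors of ∂_1 are 1 so no torsion. So H_0 ≅ Z.
rank ∂_1 = 6, rank ∂_2 = 12 ⇒ b_1 = 18 − 6 − 12 = 0; ∂_2 has invariant factor(s) [2] giving torsion. So H_1 ≅ Z/2Z.
rank ∂_2 = 12, rank ∂_3 = 0 ⇒ b_2 = 12 − 12 − 0 = 0. So H_2 ≅ 0.

H_0 ≅ Z,  H_1 ≅ Z/2Z,  H_2 = 0.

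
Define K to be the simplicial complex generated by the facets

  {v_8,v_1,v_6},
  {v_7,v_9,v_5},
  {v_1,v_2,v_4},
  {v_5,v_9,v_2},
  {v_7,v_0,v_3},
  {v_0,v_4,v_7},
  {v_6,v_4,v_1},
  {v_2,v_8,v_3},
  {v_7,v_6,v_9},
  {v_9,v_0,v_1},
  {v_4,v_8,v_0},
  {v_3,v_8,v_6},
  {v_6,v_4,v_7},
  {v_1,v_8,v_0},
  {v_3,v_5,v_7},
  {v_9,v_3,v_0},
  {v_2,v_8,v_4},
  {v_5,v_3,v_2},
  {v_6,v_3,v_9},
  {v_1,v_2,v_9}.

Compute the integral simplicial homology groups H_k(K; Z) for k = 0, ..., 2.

H_0 ≅ Z,  H_1 ≅ Z ⊕ Z/2,  H_2 = 0.

Fix the vertex order v_0 < v_1 < v_2 < v_3 < v_4 < v_5 < v_6 < v_7 < v_8 < v_9 and write every simplex with vertices in increasing order. Then dim K = 2 and the simplices of K are:

  0-simplices (10): [v_0], [v_1], [v_2], [v_3], [v_4], [v_5], [v_6], [v_7], [v_8], [v_9]
  1-simplices (30): (30 of them)
  2-simplices (20): (20 of them)

Hence C_0 ≅ Z^10, C_1 ≅ Z^30, C_2 ≅ Z^20.

The boundary map ∂_1: C_1 → C_0 is given by ∂[p,q] = [q] − [p]. For instance
  ∂[v_1,v_6] = [v_6] − [v_1].
The resulting 10×30 matrix has rank 9, and its Smith normal form has invariant factors (1,1,1,1,1,1,1,1,1).

Boundary ∂_2: C_2 → C_1 maps a triangle to the signed sum of its edges. For instance
  ∂[v_0,v_4,v_7] = [v_4,v_7] − [v_0,v_7] + [v_0,v_4],
  ∂[v_2,v_4,v_8] = [v_4,v_8] − [v_2,v_8] + [v_2,v_4].
As a 30×20 matrix over Z this has rank 20, with invariant factors (1,1,1,1,1,1,1,1,1,1,1,1,1,1,1,1,1,1,1,2).

Now H_k = ker ∂_k / im ∂_{k+1}, so:

  H_0: rank C_0 − rank ∂_1 = 10 − 9 = 1, and the invariant factors of ∂_1 are all 1, so H_0 = Z.
  H_1: rank ker ∂_1 − rank ∂_2 = (30 − 9) − 20 = 1, and ∂_2 has invariant factor 2 > 1, so H_1 = Z ⊕ Z/2.
  H_2: rank ker ∂_2 − rank ∂_3 = (20 − 20) − 0 = 0, and there is no ∂_3, so H_2 = 0.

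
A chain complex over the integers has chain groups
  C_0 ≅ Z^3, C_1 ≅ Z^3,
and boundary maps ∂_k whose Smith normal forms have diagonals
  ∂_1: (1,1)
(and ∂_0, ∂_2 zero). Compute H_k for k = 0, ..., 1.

H_0 ≅ Z,  H_1 ≅ Z.

H_0: b_0 = 3 − 0 − 2 = 1; torsion from ∂_1 factors > 1: none. So H_0 ≅ Z.
H_1: b_1 = 3 − 2 − 0 = 1; torsion from ∂_2 factors > 1: none. So H_1 ≅ Z.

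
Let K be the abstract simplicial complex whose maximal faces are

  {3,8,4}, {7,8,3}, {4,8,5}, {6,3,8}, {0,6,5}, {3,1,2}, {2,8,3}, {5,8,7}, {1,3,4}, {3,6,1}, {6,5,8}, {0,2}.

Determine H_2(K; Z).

Order the vertices as 0 < 1 < 2 < 3 < 4 < 5 < 6 < 7 < 8. Listing each simplex with vertices in this order, K has dimension 2 with simplices:

  0-simplices (9): [0], [1], [2], [3], [4], [5], [6], [7], [8]
  1-simplices (20): [0,2], [0,5], [0,6], [1,2], [1,3], [1,4], [1,6], [2,3], [2,8], [3,4], [3,6], [3,7], [3,8], [4,5], [4,8], [5,6], [5,7], [5,8], [6,8], [7,8]
  2-simplices (11): [0,5,6], [1,2,3], [1,3,4], [1,3,6], [2,3,8], [3,4,8], [3,6,8], [3,7,8], [4,5,8], [5,6,8], [5,7,8]

Hence C_0 ≅ Z^9, C_1 ≅ Z^20, C_2 ≅ Z^11.

∂_1: C_1 → C_0 is given by ∂[p,q] = [q] − [p].
The resulting 9×20 matrix has rank 8, and its Smith normal form has invariant factors (1,1,1,1,1,1,1,1).

Boundary ∂_2: C_2 → C_1 acts by ∂[p,q,r] = [q,r] − [p,r] + [p,q]. For instance
  ∂[3,6,8] = [6,8] − [3,8] + [3,6],
  ∂[1,3,6] = [3,6] − [1,6] + [1,3].
The resulting 20×11 matrix has rank 11, and its Smith normal form has invariant factors (1,1,1,1,1,1,1,1,1,1,1).

Computing H_k = (kernel of ∂_k) / (image of ∂_{k+1}):

  H_2: rank ker ∂_2 − rank ∂_3 = (11 − 11) − 0 = 0, and there is no ∂_3, so H_2 ≅ 0.

H_2 ≅ 0.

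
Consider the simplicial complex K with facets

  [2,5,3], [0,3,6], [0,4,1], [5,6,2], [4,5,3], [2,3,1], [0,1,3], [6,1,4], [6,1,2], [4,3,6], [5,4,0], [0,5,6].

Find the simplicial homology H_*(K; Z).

H_0 = Z,  H_1 = Z/2,  H_2 = 0.

Take the total order 0 < 1 < 2 < 3 < 4 < 5 < 6 on the vertex set. Then K (dimension 2) consists of the simplices:

  0-simplices (7): [0], [1], [2], [3], [4], [5], [6]
  1-simplices (18): [0,1], [0,3], [0,4], [0,5], [0,6], [1,2], [1,3], [1,4], [1,6], [2,3], [2,5], [2,6], [3,4], [3,5], [3,6], [4,5], [4,6], [5,6]
  2-simplices (12): [0,1,3], [0,1,4], [0,3,6], [0,4,5], [0,5,6], [1,2,3], [1,2,6], [1,4,6], [2,3,5], [2,5,6], [3,4,5], [3,4,6]

Hence C_0 ≅ Z^7, C_1 ≅ Z^18, C_2 ≅ Z^12.

Boundary ∂_1: C_1 → C_0 sends each edge [p,q] (with p < q) to q − p. For instance
  ∂[4,5] = [5] − [4].
The resulting 7×18 matrix has rank 6, and its Smith normal form has invariant factors (1,1,1,1,1,1).

∂_2: C_2 → C_1 maps a triangle to the signed sum of its edges. For instance
  ∂[2,3,5] = [3,5] − [2,5] + [2,3],
  ∂[2,5,6] = [5,6] − [2,6] + [2,5].
As a 18×12 matrix over Z this has rank 12, with invariant factors (1,1,1,1,1,1,1,1,1,1,1,2).

Reading off H_k = ker ∂_k / im ∂_{k+1}:

  H_0: rank C_0 − rank ∂_1 = 7 − 6 = 1, and the invariant factors of ∂_1 are all 1, so H_0 = Z.
  H_1: rank ker ∂_1 − rank ∂_2 = (18 − 6) − 12 = 0, and ∂_2 has invariant factor 2 > 1, so H_1 = Z/2.
  H_2: rank ker ∂_2 − rank ∂_3 = (12 − 12) − 0 = 0, and there is no ∂_3, so H_2 = 0.

As a check, the Euler characteristic is 7 − 18 + 12 = 1, which agrees with 1 − 0 + 0 = 1.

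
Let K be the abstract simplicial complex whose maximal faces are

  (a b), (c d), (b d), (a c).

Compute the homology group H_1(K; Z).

H_1 = Z.

Fix the vertex order a < b < c < d and write every simplex with vertices in increasing order. Then dim K = 1 and the simplices of K are:

  0-simplices (4): a, b, c, d
  1-simplices (4): ab, ac, bd, cd

giving chain groups C_0 ≅ Z^4, C_1 ≅ Z^4.

∂_1: C_1 → C_0 sends each edge [p,q] (with p < q) to q − p. For instance
  ∂bd = d − b.
The 4×4 boundary matrix has rank 3 and Smith normal form diag(1,1,1).

From H_k ≅ ker(∂_k) / im(∂_{k+1}) we obtain:

  H_1: rank ker ∂_1 − rank ∂_2 = (4 − 3) − 0 = 1, and there is no ∂_2, so H_1 = Z.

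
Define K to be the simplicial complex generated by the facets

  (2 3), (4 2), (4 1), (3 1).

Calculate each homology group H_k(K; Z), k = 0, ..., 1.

H_0 ≅ Z,  H_1 ≅ Z.

Fix the vertex order 1 < 2 < 3 < 4 and write every simplex with vertices in increasing order. Then dim K = 1 and the simplices of K are:

  0-simplices (4): [1], [2], [3], [4]
  1-simplices (4): [1,3], [1,4], [2,3], [2,4]

Hence C_0 ≅ Z^4, C_1 ≅ Z^4.

∂_1: C_1 → C_0 maps an edge to its endpoints' difference, ∂[p,q] = q − p.
The resulting 4×4 matrix has rank 3, and its Smith normal form has invariant factors (1,1,1).

Reading off H_k = ker ∂_k / im ∂_{k+1}:

  H_0: rank C_0 − rank ∂_1 = 4 − 3 = 1, and the invariant factors of ∂_1 are all 1, so H_0 = Z.
  H_1: rank ker ∂_1 − rank ∂_2 = (4 − 3) − 0 = 1, and there is no ∂_2, so H_1 = Z.

As a check, the Euler characteristic is 4 − 4 = 0, which agrees with 1 − 1 = 0.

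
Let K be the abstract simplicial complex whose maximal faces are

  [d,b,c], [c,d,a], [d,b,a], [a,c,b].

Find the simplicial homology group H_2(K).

Order the vertices as a < b < c < d. Listing each simplex with vertices in this order, K has dimension 2 with simplices:

  0-simplices (4): a, b, c, d
  1-simplices (6): ab, ac, ad, bc, bd, cd
  2-simplices (4): abc, abd, acd, bcd

so the chain groups are C_0 ≅ Z^4, C_1 ≅ Z^6, C_2 ≅ Z^4.

The boundary map ∂_1: C_1 → C_0 is given by ∂[p,q] = [q] − [p].
The resulting 4×6 matrix has rank 3, and its Smith normal form has invariant factors (1,1,1).

∂_2: C_2 → C_1 sends each 2-simplex [p,q,r] to [q,r] − [p,r] + [p,q]. For instance
  ∂abc = bc − ac + ab,
  ∂bcd = cd − bd + bc.
The 6×4 boundary matrix has rank 3 and Smith normal form diag(1,1,1).

Reading off H_k = ker ∂_k / im ∂_{k+1}:

  H_2: rank ker ∂_2 − rank ∂_3 = (4 − 3) − 0 = 1, and there is no ∂_3, so H_2 ≅ Z.

(K is a triangulation of the 2-sphere S^2.)

H_2 = Z.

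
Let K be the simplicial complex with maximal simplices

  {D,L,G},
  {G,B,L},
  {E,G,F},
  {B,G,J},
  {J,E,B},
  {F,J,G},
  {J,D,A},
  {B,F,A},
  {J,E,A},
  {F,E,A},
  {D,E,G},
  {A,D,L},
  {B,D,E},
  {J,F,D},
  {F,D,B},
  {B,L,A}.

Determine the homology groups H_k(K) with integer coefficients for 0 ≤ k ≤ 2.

K has 8 vertices, 24 edges, 16 triangles.
rank ∂_0 = 0, rank ∂_1 = 7 ⇒ b_0 = 8 − 0 − 7 = 1; all invariant factors of ∂_1 are 1 so no torsion. So H_0 = Z.
rank ∂_1 = 7, rank ∂_2 = 15 ⇒ b_1 = 24 − 7 − 15 = 2; all invariant factors of ∂_2 are 1 so no torsion. So H_1 = Z^2.
rank ∂_2 = 15, rank ∂_3 = 0 ⇒ b_2 = 16 − 15 − 0 = 1. So H_2 = Z.

H_0 = Z,  H_1 = Z^2,  H_2 = Z.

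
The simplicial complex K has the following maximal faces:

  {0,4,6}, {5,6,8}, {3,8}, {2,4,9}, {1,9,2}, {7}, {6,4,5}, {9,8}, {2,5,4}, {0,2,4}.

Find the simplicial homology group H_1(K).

Fix the vertex order 0 < 1 < 2 < 3 < 4 < 5 < 6 < 7 < 8 < 9 and write every simplex with vertices in increasing order. Then dim K = 2 and the simplices of K are:

  0-simplices (10): [0], [1], [2], [3], [4], [5], [6], [7], [8], [9]
  1-simplices (16): [0,2], [0,4], [0,6], [1,2], [1,9], [2,4], [2,5], [2,9], [3,8], [4,5], [4,6], [4,9], [5,6], [5,8], [6,8], [8,9]
  2-simplices (7): [0,2,4], [0,4,6], [1,2,9], [2,4,5], [2,4,9], [4,5,6], [5,6,8]

Hence C_0 ≅ Z^10, C_1 ≅ Z^16, C_2 ≅ Z^7.

∂_1: C_1 → C_0 maps an edge to its endpoints' difference, ∂[p,q] = q − p. For instance
  ∂[4,5] = [5] − [4].
The 10×16 boundary matrix has rank 8 and Smith normal form diag(1,1,1,1,1,1,1,1).

Boundary ∂_2: C_2 → C_1 sends each 2-simplex [p,q,r] to [q,r] − [p,r] + [p,q]. For instance
  ∂[0,2,4] = [2,4] − [0,4] + [0,2],
  ∂[5,6,8] = [6,8] − [5,8] + [5,6].
This gives a 16×7 integer matrix of rank 7; reducing to Smith normal form yields diagonal entries (1,1,1,1,1,1,1).

Computing H_k = (kernel of ∂_k) / (image of ∂_{k+1}):

  H_1: rank ker ∂_1 − rank ∂_2 = (16 − 8) − 7 = 1, and the invariant factors of ∂_2 are all 1, so H_1 = Z.

H_1 = Z.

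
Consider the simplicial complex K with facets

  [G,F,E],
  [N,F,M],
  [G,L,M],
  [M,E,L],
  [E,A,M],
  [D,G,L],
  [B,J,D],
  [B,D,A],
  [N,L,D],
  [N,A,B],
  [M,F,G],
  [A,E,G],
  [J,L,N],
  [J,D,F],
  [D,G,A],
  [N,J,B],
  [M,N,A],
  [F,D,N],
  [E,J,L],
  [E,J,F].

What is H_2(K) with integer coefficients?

H_2 ≅ 0.

We work with the vertex ordering A < B < D < E < F < G < J < L < M < N. The simplices of K, each written with vertices in increasing order, are:

  0-simplices (10): A, B, D, E, F, G, J, L, M, N
  1-simplices (30): AB, AD, AE, AG, AM, AN, BD, BJ, BN, DF, DG, DJ, DL, DN, EF, EG, EJ, EL, EM, FG, FJ, FM, FN, GL, GM, JL, JN, LM, LN, MN
  2-simplices (20): ABD, ABN, ADG, AEG, AEM, AMN, BDJ, BJN, DFJ, DFN, DGL, DLN, EFG, EFJ, EJL, ELM, FGM, FMN, GLM, JLN

Hence C_0 ≅ Z^10, C_1 ≅ Z^30, C_2 ≅ Z^20.

∂_1: C_1 → C_0 is given by ∂[p,q] = [q] − [p].
The 10×30 boundary matrix has rank 9 and Smith normal form diag(1,1,1,1,1,1,1,1,1).

The boundary map ∂_2: C_2 → C_1 maps a triangle to the signed sum of its edges. For instance
  ∂EFG = FG − EG + EF,
  ∂DGL = GL − DL + DG.
The 30×20 boundary matrix has rank 20 and Smith normal form diag(1,1,1,1,1,1,1,1,1,1,1,1,1,1,1,1,1,1,1,2).

Reading off H_k = ker ∂_k / im ∂_{k+1}:

  H_2: rank ker ∂_2 − rank ∂_3 = (20 − 20) − 0 = 0, and there is no ∂_3, so H_2 = 0.

(K is a triangulation of the Klein bottle.)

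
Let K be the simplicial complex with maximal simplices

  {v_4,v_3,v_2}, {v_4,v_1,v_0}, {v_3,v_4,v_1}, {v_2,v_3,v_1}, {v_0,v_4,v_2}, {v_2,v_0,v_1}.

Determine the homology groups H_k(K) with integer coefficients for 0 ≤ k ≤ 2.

We work with the vertex ordering v_0 < v_1 < v_2 < v_3 < v_4. The simplices of K, each written with vertices in increasing order, are:

  0-simplices (5): [v_0], [v_1], [v_2], [v_3], [v_4]
  1-simplices (9): [v_0,v_1], [v_0,v_2], [v_0,v_4], [v_1,v_2], [v_1,v_3], [v_1,v_4], [v_2,v_3], [v_2,v_4], [v_3,v_4]
  2-simplices (6): [v_0,v_1,v_2], [v_0,v_1,v_4], [v_0,v_2,v_4], [v_1,v_2,v_3], [v_1,v_3,v_4], [v_2,v_3,v_4]

Hence C_0 ≅ Z^5, C_1 ≅ Z^9, C_2 ≅ Z^6.

Boundary ∂_1: C_1 → C_0 sends each edge [p,q] (with p < q) to q − p. For instance
  ∂[v_2,v_3] = [v_3] − [v_2].
The 5×9 boundary matrix has rank 4 and Smith normal form diag(1,1,1,1).

Boundary ∂_2: C_2 → C_1 maps a triangle to the signed sum of its edges. For instance
  ∂[v_0,v_2,v_4] = [v_2,v_4] − [v_0,v_4] + [v_0,v_2],
  ∂[v_0,v_1,v_4] = [v_1,v_4] − [v_0,v_4] + [v_0,v_1].
The 9×6 boundary matrix has rank 5 and Smith normal form diag(1,1,1,1,1).

Now H_k = ker ∂_k / im ∂_{k+1}, so:

  H_0: rank C_0 − rank ∂_1 = 5 − 4 = 1, and the invariant factors of ∂_1 are all 1, so H_0 = Z.
  H_1: rank ker ∂_1 − rank ∂_2 = (9 − 4) − 5 = 0, and the invariant factors of ∂_2 are all 1, so H_1 = 0.
  H_2: rank ker ∂_2 − rank ∂_3 = (6 − 5) − 0 = 1, and there is no ∂_3, so H_2 = Z.

(K is a triangulation of the 2-sphere S^2.)

H_0 = Z,  H_1 = 0,  H_2 = Z.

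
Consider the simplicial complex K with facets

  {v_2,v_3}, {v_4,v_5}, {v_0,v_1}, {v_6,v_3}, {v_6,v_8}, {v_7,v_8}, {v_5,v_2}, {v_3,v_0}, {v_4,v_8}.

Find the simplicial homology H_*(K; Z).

Take the total order v_0 < v_1 < v_2 < v_3 < v_4 < v_5 < v_6 < v_7 < v_8 on the vertex set. Then K (dimension 1) consists of the simplices:

  0-simplices (9): [v_0], [v_1], [v_2], [v_3], [v_4], [v_5], [v_6], [v_7], [v_8]
  1-simplices (9): [v_0,v_1], [v_0,v_3], [v_2,v_3], [v_2,v_5], [v_3,v_6], [v_4,v_5], [v_4,v_8], [v_6,v_8], [v_7,v_8]

so the chain groups are C_0 ≅ Z^9, C_1 ≅ Z^9.

The boundary map ∂_1: C_1 → C_0 is given by ∂[p,q] = [q] − [p]. For instance
  ∂[v_0,v_3] = [v_3] − [v_0].
This gives a 9×9 integer matrix of rank 8; reducing to Smith normal form yields diagonal entries (1,1,1,1,1,1,1,1).

Now H_k = ker ∂_k / im ∂_{k+1}, so:

  H_0: rank C_0 − rank ∂_1 = 9 − 8 = 1, and the invariant factors of ∂_1 are all 1, so H_0 = Z.
  H_1: rank ker ∂_1 − rank ∂_2 = (9 − 8) − 0 = 1, and there is no ∂_2, so H_1 = Z.

As a check, the Euler characteristic is 9 − 9 = 0, which agrees with 1 − 1 = 0.

H_0 = Z,  H_1 = Z.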